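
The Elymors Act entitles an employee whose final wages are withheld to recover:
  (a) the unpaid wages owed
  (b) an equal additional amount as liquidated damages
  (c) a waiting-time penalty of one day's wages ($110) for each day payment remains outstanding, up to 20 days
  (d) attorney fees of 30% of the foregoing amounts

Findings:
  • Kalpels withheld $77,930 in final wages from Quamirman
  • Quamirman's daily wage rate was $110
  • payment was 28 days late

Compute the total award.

$205,478

Liquidated damages (equal amount): $77,930
Penalty days: min(28, 20) = 20
Waiting-time penalty: 20 × $110 = $2,200
Subtotal: $77,930 + $77,930 + $2,200 = $158,060
Attorney fees: 30% of $158,060 = $47,418
Total award: $158,060 + $47,418 = $205,478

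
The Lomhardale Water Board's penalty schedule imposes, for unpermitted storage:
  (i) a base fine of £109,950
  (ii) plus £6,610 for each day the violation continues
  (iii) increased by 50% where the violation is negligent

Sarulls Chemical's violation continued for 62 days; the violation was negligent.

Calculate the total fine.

Per-day component: 62 × £6,610 = £409,820
Base plus per-day: £109,950 + £409,820 = £519,770
Enhancement: 50% of £519,770 = £259,885
Enhanced fine: £519,770 + £259,885 = £779,655

£779,655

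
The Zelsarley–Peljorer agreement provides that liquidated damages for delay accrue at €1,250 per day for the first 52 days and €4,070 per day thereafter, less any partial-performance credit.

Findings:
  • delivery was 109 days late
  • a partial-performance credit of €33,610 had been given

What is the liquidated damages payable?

€263,380

First 52 days: 52 × €1,250 = €65,000
Remaining days: (109 − 52) × €4,070 = €231,990
Accrued per-day damages: €65,000 + €231,990 = €296,990
Less partial-performance credit: €296,990 − €33,610 = €263,380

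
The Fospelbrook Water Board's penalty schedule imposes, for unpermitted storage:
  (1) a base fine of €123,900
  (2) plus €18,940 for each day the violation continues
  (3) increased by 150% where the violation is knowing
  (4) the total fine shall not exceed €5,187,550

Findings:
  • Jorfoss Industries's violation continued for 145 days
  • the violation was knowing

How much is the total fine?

Per-day component: 145 × €18,940 = €2,746,300
Base plus per-day: €123,900 + €2,746,300 = €2,870,200
Enhancement: 150% of €2,870,200 = €4,305,300
Enhanced fine: €2,870,200 + €4,305,300 = €7,175,500
Cap at €5,187,550: €7,175,500 exceeds the cap → €5,187,550

€5,187,550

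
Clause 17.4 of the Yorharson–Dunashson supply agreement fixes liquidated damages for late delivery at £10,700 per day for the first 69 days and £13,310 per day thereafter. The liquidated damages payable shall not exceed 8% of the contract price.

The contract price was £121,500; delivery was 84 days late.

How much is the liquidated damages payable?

First 69 days: 69 × £10,700 = £738,300
Remaining days: (84 − 69) × £13,310 = £199,650
Accrued per-day damages: £738,300 + £199,650 = £937,950
Cap: 8% of £121,500 = £9,720
Cap at £9,720: £937,950 exceeds the cap → £9,720

£9,720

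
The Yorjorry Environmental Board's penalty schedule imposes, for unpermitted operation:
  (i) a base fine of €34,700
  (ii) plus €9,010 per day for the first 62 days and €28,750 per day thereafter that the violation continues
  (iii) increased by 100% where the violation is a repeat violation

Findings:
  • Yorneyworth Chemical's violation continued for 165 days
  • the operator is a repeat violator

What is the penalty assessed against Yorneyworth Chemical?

€7,109,140

First 62 days: 62 × €9,010 = €558,620
Remaining days: (165 − 62) × €28,750 = €2,961,250
Per-day component: €558,620 + €2,961,250 = €3,519,870
Base plus per-day: €34,700 + €3,519,870 = €3,554,570
Enhancement: 100% of €3,554,570 = €3,554,570
Enhanced fine: €3,554,570 + €3,554,570 = €7,109,140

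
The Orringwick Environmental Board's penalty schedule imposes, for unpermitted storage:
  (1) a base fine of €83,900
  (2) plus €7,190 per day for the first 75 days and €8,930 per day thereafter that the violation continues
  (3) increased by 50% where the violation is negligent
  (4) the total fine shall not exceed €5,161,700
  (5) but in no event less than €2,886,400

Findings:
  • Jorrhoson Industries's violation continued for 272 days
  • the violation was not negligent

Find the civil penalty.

€2,886,400

First 75 days: 75 × €7,190 = €539,250
Remaining days: (272 − 75) × €8,930 = €1,759,210
Per-day component: €539,250 + €1,759,210 = €2,298,460
Base plus per-day: €83,900 + €2,298,460 = €2,382,360
The violation was not negligent: no 50% increase.
Cap at €5,161,700: €2,382,360 is within the cap, no reduction.
Minimum €2,886,400: €2,382,360 is below the minimum → €2,886,400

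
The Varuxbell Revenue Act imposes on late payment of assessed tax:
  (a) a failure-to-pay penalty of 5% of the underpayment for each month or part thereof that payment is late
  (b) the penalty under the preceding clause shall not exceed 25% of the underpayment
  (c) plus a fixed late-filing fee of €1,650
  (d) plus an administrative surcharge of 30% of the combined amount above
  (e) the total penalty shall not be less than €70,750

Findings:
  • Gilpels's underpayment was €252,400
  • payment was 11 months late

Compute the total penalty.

Accrued rate: 5% × 11 = 55%, capped at 25% → 25%
Failure-to-pay penalty: 25% of €252,400 = €63,100
Penalty before surcharge: €63,100 + €1,650 = €64,750
Administrative surcharge: 30% of €64,750 = €19,425
Total penalty: €64,750 + €19,425 = €84,175
Minimum €70,750: €84,175 meets the minimum, no increase.

€84,175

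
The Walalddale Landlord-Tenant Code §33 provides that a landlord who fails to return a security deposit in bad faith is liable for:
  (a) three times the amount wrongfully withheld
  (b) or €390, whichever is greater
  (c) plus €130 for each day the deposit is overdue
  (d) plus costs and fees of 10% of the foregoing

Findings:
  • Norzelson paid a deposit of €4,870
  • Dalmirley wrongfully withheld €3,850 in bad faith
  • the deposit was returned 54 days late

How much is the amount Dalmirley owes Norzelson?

Recovery: €20,427

Trebled: 3 × €3,850 = €11,550
Minimum €390: €11,550 meets the minimum, no increase.
Late-return penalty: 54 × €130 = €7,020
Damages plus late penalty: €11,550 + €7,020 = €18,570
Costs and fees: 10% of €18,570 = €1,857
Total recovery: €18,570 + €1,857 = €20,427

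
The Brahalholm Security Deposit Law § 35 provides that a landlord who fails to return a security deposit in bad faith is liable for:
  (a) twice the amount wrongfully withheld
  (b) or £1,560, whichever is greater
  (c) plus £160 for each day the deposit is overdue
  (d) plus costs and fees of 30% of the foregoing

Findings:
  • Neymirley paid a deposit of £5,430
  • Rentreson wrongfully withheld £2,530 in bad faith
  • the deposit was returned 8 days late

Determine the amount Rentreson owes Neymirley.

Doubled: 2 × £2,530 = £5,060
Minimum £1,560: £5,060 meets the minimum, no increase.
Late-return penalty: 8 × £160 = £1,280
Damages plus late penalty: £5,060 + £1,280 = £6,340
Costs and fees: 30% of £6,340 = £1,902
Total recovery: £6,340 + £1,902 = £8,242

£8,242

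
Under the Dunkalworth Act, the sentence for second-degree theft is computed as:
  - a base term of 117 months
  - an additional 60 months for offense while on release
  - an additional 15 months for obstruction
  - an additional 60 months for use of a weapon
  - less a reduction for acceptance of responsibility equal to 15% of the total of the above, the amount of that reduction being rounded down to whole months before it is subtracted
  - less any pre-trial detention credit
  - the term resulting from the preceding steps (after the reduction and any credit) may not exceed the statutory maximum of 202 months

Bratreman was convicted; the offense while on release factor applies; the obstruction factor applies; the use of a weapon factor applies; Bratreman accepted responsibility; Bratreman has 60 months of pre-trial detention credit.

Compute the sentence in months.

155 months

Offense while on release enhancement: +60 months
Obstruction enhancement: +15 months
Use of a weapon enhancement: +60 months
Adjusted term: 117 months + 60 months + 15 months + 60 months = 252 months
Acceptance of responsibility reduction: 15% of 252 months = 37 months (rounded down)
After reduction: 252 − 37 = 215 months
Less pre-trial detention credit: 215 months − 60 months = 155 months
Cap at 202 months: 155 months is within the cap, no reduction.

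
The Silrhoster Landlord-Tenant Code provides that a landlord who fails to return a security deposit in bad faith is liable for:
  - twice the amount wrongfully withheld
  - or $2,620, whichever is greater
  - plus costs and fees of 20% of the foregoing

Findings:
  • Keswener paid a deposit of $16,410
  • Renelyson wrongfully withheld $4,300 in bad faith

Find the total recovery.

Doubled: 2 × $4,300 = $8,600
Minimum $2,620: $8,600 meets the minimum, no increase.
Costs and fees: 20% of $8,600 = $1,720
Total recovery: $8,600 + $1,720 = $10,320

$10,320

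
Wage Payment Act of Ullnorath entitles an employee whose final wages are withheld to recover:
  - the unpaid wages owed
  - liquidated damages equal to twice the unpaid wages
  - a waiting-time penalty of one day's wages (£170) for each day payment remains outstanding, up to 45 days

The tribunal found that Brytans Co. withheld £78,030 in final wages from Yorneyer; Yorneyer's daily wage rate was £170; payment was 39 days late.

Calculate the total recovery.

Doubled: 2 × £78,030 = £156,060
Penalty days: min(39, 45) = 39
Waiting-time penalty: 39 × £170 = £6,630
Total award: £78,030 + £156,060 + £6,630 = £240,720

Total award: £240,720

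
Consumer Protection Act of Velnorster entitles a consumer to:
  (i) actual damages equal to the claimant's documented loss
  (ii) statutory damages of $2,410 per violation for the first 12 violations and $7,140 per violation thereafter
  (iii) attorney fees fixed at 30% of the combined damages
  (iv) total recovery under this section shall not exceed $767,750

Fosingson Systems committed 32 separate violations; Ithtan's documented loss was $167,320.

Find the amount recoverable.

Total recovery: $440,752

First 12 violations: 12 × $2,410 = $28,920
Remaining violations: (32 − 12) × $7,140 = $142,800
Statutory damages: $28,920 + $142,800 = $171,720
Combined damages: $167,320 + $171,720 = $339,040
Attorney fees: 30% of $339,040 = $101,712
Total before cap: $339,040 + $101,712 = $440,752
Cap at $767,750: $440,752 is within the cap, no reduction.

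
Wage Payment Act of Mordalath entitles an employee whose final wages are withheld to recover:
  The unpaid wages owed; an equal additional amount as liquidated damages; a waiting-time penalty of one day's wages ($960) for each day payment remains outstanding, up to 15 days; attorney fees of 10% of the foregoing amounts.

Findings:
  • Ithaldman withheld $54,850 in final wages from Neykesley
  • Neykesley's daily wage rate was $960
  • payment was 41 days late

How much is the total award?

$136,510

Liquidated damages (equal amount): $54,850
Penalty days: min(41, 15) = 15
Waiting-time penalty: 15 × $960 = $14,400
Subtotal: $54,850 + $54,850 + $14,400 = $124,100
Attorney fees: 10% of $124,100 = $12,410
Total award: $124,100 + $12,410 = $136,510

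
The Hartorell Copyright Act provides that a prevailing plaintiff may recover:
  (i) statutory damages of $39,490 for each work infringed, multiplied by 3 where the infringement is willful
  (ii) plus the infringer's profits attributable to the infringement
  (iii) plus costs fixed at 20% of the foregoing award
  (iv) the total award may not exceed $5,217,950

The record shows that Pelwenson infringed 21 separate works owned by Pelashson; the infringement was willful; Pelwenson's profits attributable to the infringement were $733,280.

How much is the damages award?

$3,865,380

Statutory damages: 21 × $39,490 = $829,290
Trebled: 3 × $829,290 = $2,487,870
Combined award: $2,487,870 + $733,280 = $3,221,150
Costs: 20% of $3,221,150 = $644,230
Award plus costs: $3,221,150 + $644,230 = $3,865,380
Cap at $5,217,950: $3,865,380 is within the cap, no reduction.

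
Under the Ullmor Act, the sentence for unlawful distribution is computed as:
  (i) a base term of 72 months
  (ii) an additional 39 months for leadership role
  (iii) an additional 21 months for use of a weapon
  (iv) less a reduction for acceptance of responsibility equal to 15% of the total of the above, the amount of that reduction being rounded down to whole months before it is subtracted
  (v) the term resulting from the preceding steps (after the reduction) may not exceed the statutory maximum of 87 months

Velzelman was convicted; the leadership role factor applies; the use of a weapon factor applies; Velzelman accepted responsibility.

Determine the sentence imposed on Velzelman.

Leadership role enhancement: +39 months
Use of a weapon enhancement: +21 months
Adjusted term: 72 months + 39 months + 21 months = 132 months
Acceptance of responsibility reduction: 15% of 132 months = 19 months (rounded down)
After reduction: 132 − 19 = 113 months
Cap at 87 months: 113 months exceeds the cap → 87 months

87 months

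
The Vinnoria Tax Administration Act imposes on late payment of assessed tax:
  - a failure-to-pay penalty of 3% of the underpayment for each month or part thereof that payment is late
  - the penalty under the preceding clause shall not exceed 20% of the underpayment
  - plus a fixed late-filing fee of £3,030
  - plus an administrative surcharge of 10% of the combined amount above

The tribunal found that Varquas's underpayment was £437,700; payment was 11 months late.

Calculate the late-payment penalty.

Accrued rate: 3% × 11 = 33%, capped at 20% → 20%
Failure-to-pay penalty: 20% of £437,700 = £87,540
Penalty before surcharge: £87,540 + £3,030 = £90,570
Administrative surcharge: 10% of £90,570 = £9,057
Total penalty: £90,570 + £9,057 = £99,627

£99,627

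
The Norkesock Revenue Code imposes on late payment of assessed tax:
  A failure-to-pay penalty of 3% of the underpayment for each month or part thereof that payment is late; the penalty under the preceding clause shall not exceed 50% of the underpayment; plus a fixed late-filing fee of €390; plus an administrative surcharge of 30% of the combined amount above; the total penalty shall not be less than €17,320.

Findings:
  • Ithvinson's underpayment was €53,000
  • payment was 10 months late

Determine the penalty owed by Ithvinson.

Accrued rate: 3% × 10 = 30%, capped at 50% → 30%
Failure-to-pay penalty: 30% of €53,000 = €15,900
Penalty before surcharge: €15,900 + €390 = €16,290
Administrative surcharge: 30% of €16,290 = €4,887
Total penalty: €16,290 + €4,887 = €21,177
Minimum €17,320: €21,177 meets the minimum, no increase.

Penalty: €21,177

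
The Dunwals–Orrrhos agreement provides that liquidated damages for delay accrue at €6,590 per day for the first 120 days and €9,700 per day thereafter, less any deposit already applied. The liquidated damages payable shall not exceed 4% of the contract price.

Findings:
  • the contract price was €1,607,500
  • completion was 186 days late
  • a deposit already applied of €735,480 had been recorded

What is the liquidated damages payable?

Liquidated damages: €64,300

First 120 days: 120 × €6,590 = €790,800
Remaining days: (186 − 120) × €9,700 = €640,200
Accrued per-day damages: €790,800 + €640,200 = €1,431,000
Less deposit already applied: €1,431,000 − €735,480 = €695,520
Cap: 4% of €1,607,500 = €64,300
Cap at €64,300: €695,520 exceeds the cap → €64,300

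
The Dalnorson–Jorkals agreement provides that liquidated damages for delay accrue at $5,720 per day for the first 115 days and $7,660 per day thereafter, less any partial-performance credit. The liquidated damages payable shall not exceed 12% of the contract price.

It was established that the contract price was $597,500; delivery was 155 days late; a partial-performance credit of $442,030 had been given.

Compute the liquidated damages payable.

First 115 days: 115 × $5,720 = $657,800
Remaining days: (155 − 115) × $7,660 = $306,400
Accrued per-day damages: $657,800 + $306,400 = $964,200
Less partial-performance credit: $964,200 − $442,030 = $522,170
Cap: 12% of $597,500 = $71,700
Cap at $71,700: $522,170 exceeds the cap → $71,700

$71,700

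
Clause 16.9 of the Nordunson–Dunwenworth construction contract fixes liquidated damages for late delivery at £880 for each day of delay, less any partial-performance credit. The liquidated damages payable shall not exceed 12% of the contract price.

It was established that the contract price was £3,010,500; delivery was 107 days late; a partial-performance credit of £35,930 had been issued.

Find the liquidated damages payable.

Liquidated damages: £58,230

Per-day damages: 107 × £880 = £94,160
Less partial-performance credit: £94,160 − £35,930 = £58,230
Cap: 12% of £3,010,500 = £361,260
Cap at £361,260: £58,230 is within the cap, no reduction.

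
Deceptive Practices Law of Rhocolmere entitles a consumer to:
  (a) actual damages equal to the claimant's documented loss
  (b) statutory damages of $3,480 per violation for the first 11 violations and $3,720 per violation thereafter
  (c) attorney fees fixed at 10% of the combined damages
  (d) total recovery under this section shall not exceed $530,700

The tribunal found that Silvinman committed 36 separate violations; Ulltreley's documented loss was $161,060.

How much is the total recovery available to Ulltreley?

$321,574

First 11 violations: 11 × $3,480 = $38,280
Remaining violations: (36 − 11) × $3,720 = $93,000
Statutory damages: $38,280 + $93,000 = $131,280
Combined damages: $161,060 + $131,280 = $292,340
Attorney fees: 10% of $292,340 = $29,234
Total before cap: $292,340 + $29,234 = $321,574
Cap at $530,700: $321,574 is within the cap, no reduction.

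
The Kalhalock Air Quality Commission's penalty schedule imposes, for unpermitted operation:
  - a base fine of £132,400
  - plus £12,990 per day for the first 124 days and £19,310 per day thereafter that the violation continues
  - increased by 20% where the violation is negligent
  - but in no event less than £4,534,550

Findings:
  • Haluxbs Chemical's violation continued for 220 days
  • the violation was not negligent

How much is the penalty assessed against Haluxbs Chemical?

£4,534,550

First 124 days: 124 × £12,990 = £1,610,760
Remaining days: (220 − 124) × £19,310 = £1,853,760
Per-day component: £1,610,760 + £1,853,760 = £3,464,520
Base plus per-day: £132,400 + £3,464,520 = £3,596,920
The violation was not negligent: no 20% increase.
Minimum £4,534,550: £3,596,920 is below the minimum → £4,534,550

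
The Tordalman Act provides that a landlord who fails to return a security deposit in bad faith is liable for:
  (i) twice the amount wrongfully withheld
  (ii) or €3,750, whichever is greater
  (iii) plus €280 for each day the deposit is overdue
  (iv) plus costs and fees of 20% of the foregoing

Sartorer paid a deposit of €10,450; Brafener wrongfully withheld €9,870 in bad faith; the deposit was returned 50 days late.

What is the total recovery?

Doubled: 2 × €9,870 = €19,740
Minimum €3,750: €19,740 meets the minimum, no increase.
Late-return penalty: 50 × €280 = €14,000
Damages plus late penalty: €19,740 + €14,000 = €33,740
Costs and fees: 20% of €33,740 = €6,748
Total recovery: €33,740 + €6,748 = €40,488

€40,488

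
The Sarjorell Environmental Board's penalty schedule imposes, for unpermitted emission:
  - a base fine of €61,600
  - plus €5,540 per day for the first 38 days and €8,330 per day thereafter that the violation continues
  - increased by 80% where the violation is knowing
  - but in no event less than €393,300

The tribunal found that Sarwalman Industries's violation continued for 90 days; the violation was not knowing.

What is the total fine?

First 38 days: 38 × €5,540 = €210,520
Remaining days: (90 − 38) × €8,330 = €433,160
Per-day component: €210,520 + €433,160 = €643,680
Base plus per-day: €61,600 + €643,680 = €705,280
The violation was not knowing: no 80% increase.
Minimum €393,300: €705,280 meets the minimum, no increase.

€705,280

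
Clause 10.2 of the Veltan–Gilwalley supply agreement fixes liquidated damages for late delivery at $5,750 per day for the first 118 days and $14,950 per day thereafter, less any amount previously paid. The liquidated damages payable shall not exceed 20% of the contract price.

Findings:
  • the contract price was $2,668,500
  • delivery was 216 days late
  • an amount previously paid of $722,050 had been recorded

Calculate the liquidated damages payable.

First 118 days: 118 × $5,750 = $678,500
Remaining days: (216 − 118) × $14,950 = $1,465,100
Accrued per-day damages: $678,500 + $1,465,100 = $2,143,600
Less amount previously paid: $2,143,600 − $722,050 = $1,421,550
Cap: 20% of $2,668,500 = $533,700
Cap at $533,700: $1,421,550 exceeds the cap → $533,700

$533,700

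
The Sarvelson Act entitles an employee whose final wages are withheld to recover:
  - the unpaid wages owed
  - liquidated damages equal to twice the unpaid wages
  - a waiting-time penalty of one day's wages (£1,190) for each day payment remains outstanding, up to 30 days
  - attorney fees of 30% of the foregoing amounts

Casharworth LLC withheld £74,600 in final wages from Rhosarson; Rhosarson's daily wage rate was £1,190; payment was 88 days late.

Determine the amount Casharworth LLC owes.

Doubled: 2 × £74,600 = £149,200
Penalty days: min(88, 30) = 30
Waiting-time penalty: 30 × £1,190 = £35,700
Subtotal: £74,600 + £149,200 + £35,700 = £259,500
Attorney fees: 30% of £259,500 = £77,850
Total award: £259,500 + £77,850 = £337,350

£337,350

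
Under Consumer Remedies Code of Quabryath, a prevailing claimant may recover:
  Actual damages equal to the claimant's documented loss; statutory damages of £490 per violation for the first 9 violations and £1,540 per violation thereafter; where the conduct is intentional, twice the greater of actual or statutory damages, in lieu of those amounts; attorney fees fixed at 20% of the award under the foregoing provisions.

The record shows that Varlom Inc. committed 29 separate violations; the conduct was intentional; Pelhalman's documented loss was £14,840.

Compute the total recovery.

Total recovery: £84,504

First 9 violations: 9 × £490 = £4,410
Remaining violations: (29 − 9) × £1,540 = £30,800
Statutory damages: £4,410 + £30,800 = £35,210
Greater of actual damages (£14,840) or statutory damages (£35,210): £35,210
Doubled: 2 × £35,210 = £70,420
Attorney fees: 20% of £70,420 = £14,084
Total recovery: £70,420 + £14,084 = £84,504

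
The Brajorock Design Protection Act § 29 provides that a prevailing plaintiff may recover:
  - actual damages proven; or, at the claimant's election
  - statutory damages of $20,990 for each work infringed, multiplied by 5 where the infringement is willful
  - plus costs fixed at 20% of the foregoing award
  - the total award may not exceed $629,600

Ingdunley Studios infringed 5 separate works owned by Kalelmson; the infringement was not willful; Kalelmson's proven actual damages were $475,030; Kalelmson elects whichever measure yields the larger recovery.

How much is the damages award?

$570,036

Statutory damages: 5 × $20,990 = $104,950
Infringement not willful: no ×5 enhancement.
Greater of actual damages ($475,030) or statutory damages ($104,950): $475,030
Costs: 20% of $475,030 = $95,006
Award plus costs: $475,030 + $95,006 = $570,036
Cap at $629,600: $570,036 is within the cap, no reduction.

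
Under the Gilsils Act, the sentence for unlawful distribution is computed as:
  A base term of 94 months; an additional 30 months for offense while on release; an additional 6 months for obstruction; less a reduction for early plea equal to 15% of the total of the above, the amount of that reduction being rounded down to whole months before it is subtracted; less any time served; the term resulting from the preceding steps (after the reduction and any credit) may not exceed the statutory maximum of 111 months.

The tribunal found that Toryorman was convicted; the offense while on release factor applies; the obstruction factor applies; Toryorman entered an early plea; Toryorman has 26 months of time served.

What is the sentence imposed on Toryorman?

85 months

Offense while on release enhancement: +30 months
Obstruction enhancement: +6 months
Adjusted term: 94 months + 30 months + 6 months = 130 months
Early plea reduction: 15% of 130 months = 19 months (rounded down)
After reduction: 130 − 19 = 111 months
Less time served: 111 months − 26 months = 85 months
Cap at 111 months: 85 months is within the cap, no reduction.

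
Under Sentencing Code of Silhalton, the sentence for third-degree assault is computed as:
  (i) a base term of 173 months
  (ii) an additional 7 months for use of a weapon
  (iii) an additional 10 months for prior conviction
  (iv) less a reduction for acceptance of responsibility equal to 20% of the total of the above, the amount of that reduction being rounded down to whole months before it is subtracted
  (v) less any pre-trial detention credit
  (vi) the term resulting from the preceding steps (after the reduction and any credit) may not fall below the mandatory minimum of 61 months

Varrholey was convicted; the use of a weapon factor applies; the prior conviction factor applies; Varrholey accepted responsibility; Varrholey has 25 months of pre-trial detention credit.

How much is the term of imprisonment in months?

127 months

Use of a weapon enhancement: +7 months
Prior conviction enhancement: +10 months
Adjusted term: 173 months + 7 months + 10 months = 190 months
Acceptance of responsibility reduction: 20% of 190 months = 38 months (rounded down)
After reduction: 190 − 38 = 152 months
Less pre-trial detention credit: 152 months − 25 months = 127 months
Minimum 61 months: 127 months meets the minimum, no increase.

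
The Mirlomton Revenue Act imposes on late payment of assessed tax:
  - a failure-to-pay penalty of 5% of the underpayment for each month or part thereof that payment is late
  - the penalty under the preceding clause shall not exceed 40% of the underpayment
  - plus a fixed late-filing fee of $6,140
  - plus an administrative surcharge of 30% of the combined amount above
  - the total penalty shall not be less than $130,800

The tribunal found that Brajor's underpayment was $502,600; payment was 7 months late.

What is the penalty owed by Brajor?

Accrued rate: 5% × 7 = 35%, capped at 40% → 35%
Failure-to-pay penalty: 35% of $502,600 = $175,910
Penalty before surcharge: $175,910 + $6,140 = $182,050
Administrative surcharge: 30% of $182,050 = $54,615
Total penalty: $182,050 + $54,615 = $236,665
Minimum $130,800: $236,665 meets the minimum, no increase.

$236,665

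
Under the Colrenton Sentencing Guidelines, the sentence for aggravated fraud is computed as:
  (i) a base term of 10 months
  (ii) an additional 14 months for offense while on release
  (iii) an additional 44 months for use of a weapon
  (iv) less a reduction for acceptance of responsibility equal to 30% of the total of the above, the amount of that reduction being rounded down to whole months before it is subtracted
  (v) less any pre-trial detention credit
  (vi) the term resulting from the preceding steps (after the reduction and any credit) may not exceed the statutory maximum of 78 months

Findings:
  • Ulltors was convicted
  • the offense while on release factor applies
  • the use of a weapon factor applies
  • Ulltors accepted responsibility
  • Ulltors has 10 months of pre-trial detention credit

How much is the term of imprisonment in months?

Offense while on release enhancement: +14 months
Use of a weapon enhancement: +44 months
Adjusted term: 10 months + 14 months + 44 months = 68 months
Acceptance of responsibility reduction: 30% of 68 months = 20 months (rounded down)
After reduction: 68 − 20 = 48 months
Less pre-trial detention credit: 48 months − 10 months = 38 months
Cap at 78 months: 38 months is within the cap, no reduction.

38 months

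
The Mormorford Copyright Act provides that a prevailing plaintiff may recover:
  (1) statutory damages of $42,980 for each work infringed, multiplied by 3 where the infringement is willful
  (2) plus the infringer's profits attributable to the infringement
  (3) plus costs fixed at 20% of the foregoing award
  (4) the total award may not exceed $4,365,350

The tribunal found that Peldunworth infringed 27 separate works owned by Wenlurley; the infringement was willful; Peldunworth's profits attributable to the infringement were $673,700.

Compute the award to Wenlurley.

Statutory damages: 27 × $42,980 = $1,160,460
Trebled: 3 × $1,160,460 = $3,481,380
Combined award: $3,481,380 + $673,700 = $4,155,080
Costs: 20% of $4,155,080 = $831,016
Award plus costs: $4,155,080 + $831,016 = $4,986,096
Cap at $4,365,350: $4,986,096 exceeds the cap → $4,365,350

$4,365,350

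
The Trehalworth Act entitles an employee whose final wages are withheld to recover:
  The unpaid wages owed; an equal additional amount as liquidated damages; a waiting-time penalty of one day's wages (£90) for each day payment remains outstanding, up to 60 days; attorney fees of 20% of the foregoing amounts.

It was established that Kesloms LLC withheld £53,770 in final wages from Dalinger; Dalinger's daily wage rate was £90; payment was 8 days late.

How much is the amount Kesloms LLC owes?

Liquidated damages (equal amount): £53,770
Penalty days: min(8, 60) = 8
Waiting-time penalty: 8 × £90 = £720
Subtotal: £53,770 + £53,770 + £720 = £108,260
Attorney fees: 20% of £108,260 = £21,652
Total award: £108,260 + £21,652 = £129,912

£129,912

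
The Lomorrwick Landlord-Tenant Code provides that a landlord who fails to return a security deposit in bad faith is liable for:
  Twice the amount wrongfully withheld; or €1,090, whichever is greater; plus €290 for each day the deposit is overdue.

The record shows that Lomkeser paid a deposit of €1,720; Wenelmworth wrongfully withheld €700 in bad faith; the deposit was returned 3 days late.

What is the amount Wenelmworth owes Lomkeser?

€2,270

Doubled: 2 × €700 = €1,400
Minimum €1,090: €1,400 meets the minimum, no increase.
Late-return penalty: 3 × €290 = €870
Damages plus late penalty: €1,400 + €870 = €2,270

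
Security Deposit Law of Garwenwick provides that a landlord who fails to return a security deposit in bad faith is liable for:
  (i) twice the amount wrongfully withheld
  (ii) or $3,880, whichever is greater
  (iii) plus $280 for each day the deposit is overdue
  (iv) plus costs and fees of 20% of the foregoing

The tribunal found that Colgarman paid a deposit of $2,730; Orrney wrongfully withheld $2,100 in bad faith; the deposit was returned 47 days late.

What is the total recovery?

Doubled: 2 × $2,100 = $4,200
Minimum $3,880: $4,200 meets the minimum, no increase.
Late-return penalty: 47 × $280 = $13,160
Damages plus late penalty: $4,200 + $13,160 = $17,360
Costs and fees: 20% of $17,360 = $3,472
Total recovery: $17,360 + $3,472 = $20,832

$20,832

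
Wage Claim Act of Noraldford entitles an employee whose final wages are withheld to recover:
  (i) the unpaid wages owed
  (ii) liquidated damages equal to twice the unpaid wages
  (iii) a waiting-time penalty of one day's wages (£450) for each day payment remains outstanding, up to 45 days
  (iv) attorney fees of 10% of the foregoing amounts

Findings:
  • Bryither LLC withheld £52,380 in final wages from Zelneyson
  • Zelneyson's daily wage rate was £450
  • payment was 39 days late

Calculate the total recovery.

Doubled: 2 × £52,380 = £104,760
Penalty days: min(39, 45) = 39
Waiting-time penalty: 39 × £450 = £17,550
Subtotal: £52,380 + £104,760 + £17,550 = £174,690
Attorney fees: 10% of £174,690 = £17,469
Total award: £174,690 + £17,469 = £192,159

£192,159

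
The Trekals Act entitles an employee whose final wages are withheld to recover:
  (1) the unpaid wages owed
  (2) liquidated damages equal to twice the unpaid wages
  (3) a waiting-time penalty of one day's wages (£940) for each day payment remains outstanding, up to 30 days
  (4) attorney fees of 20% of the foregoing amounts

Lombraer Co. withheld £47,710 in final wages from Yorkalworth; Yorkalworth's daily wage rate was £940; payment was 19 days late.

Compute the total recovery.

Doubled: 2 × £47,710 = £95,420
Penalty days: min(19, 30) = 19
Waiting-time penalty: 19 × £940 = £17,860
Subtotal: £47,710 + £95,420 + £17,860 = £160,990
Attorney fees: 20% of £160,990 = £32,198
Total award: £160,990 + £32,198 = £193,188

£193,188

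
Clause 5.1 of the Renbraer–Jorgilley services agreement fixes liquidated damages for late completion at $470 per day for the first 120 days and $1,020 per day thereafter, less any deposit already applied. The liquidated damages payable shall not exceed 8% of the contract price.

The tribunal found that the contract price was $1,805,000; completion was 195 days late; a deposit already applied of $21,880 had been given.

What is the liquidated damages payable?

First 120 days: 120 × $470 = $56,400
Remaining days: (195 − 120) × $1,020 = $76,500
Accrued per-day damages: $56,400 + $76,500 = $132,900
Less deposit already applied: $132,900 − $21,880 = $111,020
Cap: 8% of $1,805,000 = $144,400
Cap at $144,400: $111,020 is within the cap, no reduction.

$111,020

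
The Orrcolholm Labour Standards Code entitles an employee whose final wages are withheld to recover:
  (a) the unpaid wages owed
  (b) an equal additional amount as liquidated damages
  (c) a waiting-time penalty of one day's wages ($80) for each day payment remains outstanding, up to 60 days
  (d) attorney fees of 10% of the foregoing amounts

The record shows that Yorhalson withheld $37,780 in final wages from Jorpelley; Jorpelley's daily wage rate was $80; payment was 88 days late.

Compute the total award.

Liquidated damages (equal amount): $37,780
Penalty days: min(88, 60) = 60
Waiting-time penalty: 60 × $80 = $4,800
Subtotal: $37,780 + $37,780 + $4,800 = $80,360
Attorney fees: 10% of $80,360 = $8,036
Total award: $80,360 + $8,036 = $88,396

$88,396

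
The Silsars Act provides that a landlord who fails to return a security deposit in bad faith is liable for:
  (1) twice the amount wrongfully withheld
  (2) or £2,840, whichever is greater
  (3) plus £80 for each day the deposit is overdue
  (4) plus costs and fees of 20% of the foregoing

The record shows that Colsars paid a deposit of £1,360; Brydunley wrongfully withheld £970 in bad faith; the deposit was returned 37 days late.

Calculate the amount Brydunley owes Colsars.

£6,960

Doubled: 2 × £970 = £1,940
Minimum £2,840: £1,940 is below the minimum → £2,840
Late-return penalty: 37 × £80 = £2,960
Damages plus late penalty: £2,840 + £2,960 = £5,800
Costs and fees: 20% of £5,800 = £1,160
Total recovery: £5,800 + £1,160 = £6,960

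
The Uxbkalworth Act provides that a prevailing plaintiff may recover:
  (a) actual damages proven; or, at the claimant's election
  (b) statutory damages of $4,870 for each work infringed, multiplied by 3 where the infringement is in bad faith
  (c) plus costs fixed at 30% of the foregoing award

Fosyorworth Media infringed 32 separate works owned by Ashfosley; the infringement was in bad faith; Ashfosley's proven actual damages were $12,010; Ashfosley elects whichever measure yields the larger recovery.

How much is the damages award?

$607,776

Statutory damages: 32 × $4,870 = $155,840
Trebled: 3 × $155,840 = $467,520
Greater of actual damages ($12,010) or enhanced statutory damages ($467,520): $467,520
Costs: 30% of $467,520 = $140,256
Award plus costs: $467,520 + $140,256 = $607,776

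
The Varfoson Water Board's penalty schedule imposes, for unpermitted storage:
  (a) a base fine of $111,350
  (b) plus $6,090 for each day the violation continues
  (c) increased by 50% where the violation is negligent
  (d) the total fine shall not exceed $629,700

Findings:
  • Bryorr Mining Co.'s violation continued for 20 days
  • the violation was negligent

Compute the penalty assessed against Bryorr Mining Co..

Per-day component: 20 × $6,090 = $121,800
Base plus per-day: $111,350 + $121,800 = $233,150
Enhancement: 50% of $233,150 = $116,575
Enhanced fine: $233,150 + $116,575 = $349,725
Cap at $629,700: $349,725 is within the cap, no reduction.

$349,725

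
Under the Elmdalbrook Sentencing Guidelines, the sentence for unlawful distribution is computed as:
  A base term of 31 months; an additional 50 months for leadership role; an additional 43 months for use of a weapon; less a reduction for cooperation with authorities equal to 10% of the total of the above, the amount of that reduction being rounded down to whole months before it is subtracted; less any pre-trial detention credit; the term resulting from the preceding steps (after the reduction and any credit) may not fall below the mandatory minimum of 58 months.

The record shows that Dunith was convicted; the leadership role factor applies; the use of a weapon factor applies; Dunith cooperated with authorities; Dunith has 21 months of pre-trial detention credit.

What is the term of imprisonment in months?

Leadership role enhancement: +50 months
Use of a weapon enhancement: +43 months
Adjusted term: 31 months + 50 months + 43 months = 124 months
Cooperation with authorities reduction: 10% of 124 months = 12 months (rounded down)
After reduction: 124 − 12 = 112 months
Less pre-trial detention credit: 112 months − 21 months = 91 months
Minimum 58 months: 91 months meets the minimum, no increase.

Sentence: 91 months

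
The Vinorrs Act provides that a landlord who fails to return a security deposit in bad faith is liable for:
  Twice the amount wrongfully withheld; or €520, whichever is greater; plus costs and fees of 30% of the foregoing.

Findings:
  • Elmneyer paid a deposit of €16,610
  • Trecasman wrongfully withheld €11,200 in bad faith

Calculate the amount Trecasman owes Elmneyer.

Doubled: 2 × €11,200 = €22,400
Minimum €520: €22,400 meets the minimum, no increase.
Costs and fees: 30% of €22,400 = €6,720
Total recovery: €22,400 + €6,720 = €29,120

€29,120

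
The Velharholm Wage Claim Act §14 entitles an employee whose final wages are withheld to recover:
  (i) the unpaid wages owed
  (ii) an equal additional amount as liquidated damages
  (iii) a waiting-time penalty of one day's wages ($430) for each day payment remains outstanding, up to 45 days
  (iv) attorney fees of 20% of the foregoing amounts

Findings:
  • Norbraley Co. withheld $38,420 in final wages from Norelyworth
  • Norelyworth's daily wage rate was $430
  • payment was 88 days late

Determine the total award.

Liquidated damages (equal amount): $38,420
Penalty days: min(88, 45) = 45
Waiting-time penalty: 45 × $430 = $19,350
Subtotal: $38,420 + $38,420 + $19,350 = $96,190
Attorney fees: 20% of $96,190 = $19,238
Total award: $96,190 + $19,238 = $115,428

$115,428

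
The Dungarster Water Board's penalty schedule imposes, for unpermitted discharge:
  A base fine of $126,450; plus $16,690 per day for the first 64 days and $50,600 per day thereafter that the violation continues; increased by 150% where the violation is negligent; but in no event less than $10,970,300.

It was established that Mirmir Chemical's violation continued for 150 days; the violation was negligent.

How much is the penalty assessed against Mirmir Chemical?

$13,865,525

First 64 days: 64 × $16,690 = $1,068,160
Remaining days: (150 − 64) × $50,600 = $4,351,600
Per-day component: $1,068,160 + $4,351,600 = $5,419,760
Base plus per-day: $126,450 + $5,419,760 = $5,546,210
Enhancement: 150% of $5,546,210 = $8,319,315
Enhanced fine: $5,546,210 + $8,319,315 = $13,865,525
Minimum $10,970,300: $13,865,525 meets the minimum, no increase.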